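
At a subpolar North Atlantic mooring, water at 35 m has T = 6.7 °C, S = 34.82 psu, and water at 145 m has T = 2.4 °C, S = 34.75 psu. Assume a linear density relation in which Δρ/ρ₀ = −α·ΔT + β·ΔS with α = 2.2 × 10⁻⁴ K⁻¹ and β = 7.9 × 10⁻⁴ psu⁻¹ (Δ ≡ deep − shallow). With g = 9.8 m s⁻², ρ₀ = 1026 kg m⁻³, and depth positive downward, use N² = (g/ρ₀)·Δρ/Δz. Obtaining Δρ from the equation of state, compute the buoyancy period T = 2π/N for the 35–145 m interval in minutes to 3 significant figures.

11.8 min

ΔT = -4.3 K, ΔS = -0.07 psu (deep − shallow).
Δρ/ρ₀ = −αΔT + βΔS = 9.46 × 10⁻⁴ − 5.53 × 10⁻⁵ = 8.907 × 10⁻⁴, so Δρ ≈ 0.9139 kg m⁻³.
N² = (g/ρ₀)·Δρ/Δz = g·(Δρ/ρ₀)/Δz = 9.8 × 8.907 × 10⁻⁴ / 110 = 7.9353 × 10⁻⁵ s⁻².
N = √(7.9353 × 10⁻⁵) = 8.9080 × 10⁻³ rad s⁻¹ → T = 2π/N = 705.34 s = 11.756 min ≈ 11.8 min.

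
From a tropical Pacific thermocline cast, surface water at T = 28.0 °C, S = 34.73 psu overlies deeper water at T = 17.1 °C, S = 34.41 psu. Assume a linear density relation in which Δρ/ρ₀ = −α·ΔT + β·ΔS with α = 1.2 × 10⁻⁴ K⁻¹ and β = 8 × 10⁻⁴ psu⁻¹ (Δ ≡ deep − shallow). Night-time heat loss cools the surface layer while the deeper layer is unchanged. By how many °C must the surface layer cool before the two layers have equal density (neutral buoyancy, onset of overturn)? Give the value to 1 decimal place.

8.8 °C

Neutral buoyancy requires Δρ = 0, i.e. −α(T_deep − T_surf′) + β(S_deep − S_surf) = 0.
T_surf′ = T_deep − (β/α)·ΔS = 17.1 − (8 × 10⁻⁴/1.2 × 10⁻⁴)·(-0.32) = 19.233 °C.
Cooling required: 28.0 − (19.233) = 8.767 °C.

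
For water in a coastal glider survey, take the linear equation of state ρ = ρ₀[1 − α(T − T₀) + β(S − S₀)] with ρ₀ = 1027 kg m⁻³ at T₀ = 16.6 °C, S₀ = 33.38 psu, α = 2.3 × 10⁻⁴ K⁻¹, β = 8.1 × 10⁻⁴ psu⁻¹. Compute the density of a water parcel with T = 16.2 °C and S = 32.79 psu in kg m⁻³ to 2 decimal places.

1026.60 kg m⁻³

T − T₀ = -0.4 K, S − S₀ = -0.59 psu.
Bracket = 1 − α·(-0.4) + β·(-0.59) = 1 + (-3.859 × 10⁻⁴) = 0.9996141.
ρ = 1027 × 0.9996141 = 1026.60 kg m⁻³.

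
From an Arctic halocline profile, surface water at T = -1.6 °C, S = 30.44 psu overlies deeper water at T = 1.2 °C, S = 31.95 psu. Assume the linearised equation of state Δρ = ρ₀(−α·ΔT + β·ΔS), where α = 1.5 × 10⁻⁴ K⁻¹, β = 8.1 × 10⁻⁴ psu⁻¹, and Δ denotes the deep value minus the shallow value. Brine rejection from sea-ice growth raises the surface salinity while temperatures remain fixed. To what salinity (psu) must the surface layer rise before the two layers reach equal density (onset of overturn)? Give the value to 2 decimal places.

31.43 psu

Neutral buoyancy requires −α(T_deep − T_surf) + β(S_deep − S_surf′) = 0.
S_surf′ = S_deep − (α/β)·ΔT = 31.95 − (1.5 × 10⁻⁴/8.1 × 10⁻⁴)·(+2.8) = 31.4315 psu.
Increase required: 31.4315 − 30.44 = 0.9915 psu.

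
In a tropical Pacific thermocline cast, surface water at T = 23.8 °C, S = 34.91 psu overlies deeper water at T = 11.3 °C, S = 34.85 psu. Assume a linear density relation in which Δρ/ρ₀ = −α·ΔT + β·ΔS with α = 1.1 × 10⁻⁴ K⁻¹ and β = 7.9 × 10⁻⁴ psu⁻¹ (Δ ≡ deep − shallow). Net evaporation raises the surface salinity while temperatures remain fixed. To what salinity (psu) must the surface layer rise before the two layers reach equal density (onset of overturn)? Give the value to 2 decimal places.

Neutral buoyancy requires −α(T_deep − T_surf) + β(S_deep − S_surf′) = 0.
S_surf′ = S_deep − (α/β)·ΔT = 34.85 − (1.1 × 10⁻⁴/7.9 × 10⁻⁴)·(-12.5) = 36.5905 psu.
Increase required: 36.5905 − 34.91 = 1.6805 psu.

36.59 psu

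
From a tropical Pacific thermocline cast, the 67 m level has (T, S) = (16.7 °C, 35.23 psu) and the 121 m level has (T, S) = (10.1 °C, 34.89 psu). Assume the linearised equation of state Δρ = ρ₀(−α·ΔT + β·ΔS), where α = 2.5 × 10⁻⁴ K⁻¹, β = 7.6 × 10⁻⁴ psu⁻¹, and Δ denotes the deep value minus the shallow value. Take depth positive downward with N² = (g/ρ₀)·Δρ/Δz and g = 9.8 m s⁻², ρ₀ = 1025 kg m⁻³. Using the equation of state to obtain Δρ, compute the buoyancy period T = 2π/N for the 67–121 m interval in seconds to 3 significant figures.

395 s

ΔT = -6.6 K, ΔS = -0.34 psu (deep − shallow).
Δρ/ρ₀ = −αΔT + βΔS = 1.65 × 10⁻³ − 2.584 × 10⁻⁴ = 1.3916 × 10⁻³, so Δρ ≈ 1.426 kg m⁻³.
N² = (g/ρ₀)·Δρ/Δz = g·(Δρ/ρ₀)/Δz = 9.8 × 1.3916 × 10⁻³ / 54 = 2.5255 × 10⁻⁴ s⁻².
N = √(2.5255 × 10⁻⁴) = 0.015892 rad s⁻¹ → T = 2π/N = 395.37 s ≈ 395 s.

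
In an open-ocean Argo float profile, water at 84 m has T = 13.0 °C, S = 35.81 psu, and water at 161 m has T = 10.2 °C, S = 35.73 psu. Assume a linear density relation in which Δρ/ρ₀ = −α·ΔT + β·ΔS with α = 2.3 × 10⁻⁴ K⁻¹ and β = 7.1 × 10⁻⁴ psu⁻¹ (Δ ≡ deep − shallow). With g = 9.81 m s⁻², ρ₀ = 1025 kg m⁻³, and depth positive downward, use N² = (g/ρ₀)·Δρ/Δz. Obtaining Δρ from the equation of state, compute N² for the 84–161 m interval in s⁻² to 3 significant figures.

ΔT = -2.8 K, ΔS = -0.08 psu (deep − shallow).
Δρ/ρ₀ = −αΔT + βΔS = 6.44 × 10⁻⁴ − 5.68 × 10⁻⁵ = 5.872 × 10⁻⁴, so Δρ ≈ 0.6019 kg m⁻³.
N² = (g/ρ₀)·Δρ/Δz = g·(Δρ/ρ₀)/Δz = 9.81 × 5.872 × 10⁻⁴ / 77 = 7.4811 × 10⁻⁵ s⁻² ≈ 7.48 × 10⁻⁵ s⁻².

7.48 × 10⁻⁵ s⁻²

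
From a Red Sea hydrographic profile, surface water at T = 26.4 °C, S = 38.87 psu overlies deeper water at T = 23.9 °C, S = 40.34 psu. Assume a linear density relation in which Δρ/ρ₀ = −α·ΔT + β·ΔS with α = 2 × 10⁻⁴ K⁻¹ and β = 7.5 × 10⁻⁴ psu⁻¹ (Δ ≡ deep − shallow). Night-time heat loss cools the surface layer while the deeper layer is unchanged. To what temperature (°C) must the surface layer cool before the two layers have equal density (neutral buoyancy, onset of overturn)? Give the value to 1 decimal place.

Neutral buoyancy requires Δρ = 0, i.e. −α(T_deep − T_surf′) + β(S_deep − S_surf) = 0.
T_surf′ = T_deep − (β/α)·ΔS = 23.9 − (7.5 × 10⁻⁴/2 × 10⁻⁴)·(+1.47) = 18.387 °C.
Cooling required: 26.4 − (18.387) = 8.013 °C.

18.4 °C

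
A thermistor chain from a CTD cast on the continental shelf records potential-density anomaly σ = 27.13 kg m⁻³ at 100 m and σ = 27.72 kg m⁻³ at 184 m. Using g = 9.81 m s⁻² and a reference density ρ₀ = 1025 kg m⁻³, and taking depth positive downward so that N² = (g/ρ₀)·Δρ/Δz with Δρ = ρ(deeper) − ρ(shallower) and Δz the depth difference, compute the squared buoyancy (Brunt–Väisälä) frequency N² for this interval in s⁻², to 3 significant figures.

Δρ = 1027.72 − 1027.13 = 0.59 kg m⁻³ over Δz = 184 − 100 = 84 m.
N² = (9.81/1025) × (0.59/84) = 6.7223 × 10⁻⁵ s⁻² ≈ 6.72 × 10⁻⁵ s⁻².

6.72 × 10⁻⁵ s⁻²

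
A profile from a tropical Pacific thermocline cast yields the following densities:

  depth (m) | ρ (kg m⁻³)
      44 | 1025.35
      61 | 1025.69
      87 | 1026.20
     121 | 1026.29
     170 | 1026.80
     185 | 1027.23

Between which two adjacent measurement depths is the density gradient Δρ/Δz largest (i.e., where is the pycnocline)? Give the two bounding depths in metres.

170–185 m

Compute the density gradient over each adjacent pair:
  44–61 m: Δρ/Δz = 0.34/17 = 0.020 kg m⁻⁴
  61–87 m: Δρ/Δz = 0.51/26 = 0.020 kg m⁻⁴
  87–121 m: Δρ/Δz = 0.09/34 = 2.6 × 10⁻³ kg m⁻⁴
  121–170 m: Δρ/Δz = 0.51/49 = 0.010 kg m⁻⁴
  170–185 m: Δρ/Δz = 0.43/15 = 0.029 kg m⁻⁴
The largest gradient is in the 170–185 m interval — the pycnocline.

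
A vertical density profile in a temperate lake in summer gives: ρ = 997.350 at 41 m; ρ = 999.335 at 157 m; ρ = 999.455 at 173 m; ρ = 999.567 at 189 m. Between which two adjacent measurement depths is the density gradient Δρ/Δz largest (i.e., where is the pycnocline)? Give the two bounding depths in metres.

41–157 m

Compute the density gradient over each adjacent pair:
  41–157 m: Δρ/Δz = 1.985/116 = 0.017 kg m⁻⁴
  157–173 m: Δρ/Δz = 0.120/16 = 7.5 × 10⁻³ kg m⁻⁴
  173–189 m: Δρ/Δz = 0.112/16 = 7.0 × 10⁻³ kg m⁻⁴
The largest gradient is in the 41–157 m interval — the pycnocline.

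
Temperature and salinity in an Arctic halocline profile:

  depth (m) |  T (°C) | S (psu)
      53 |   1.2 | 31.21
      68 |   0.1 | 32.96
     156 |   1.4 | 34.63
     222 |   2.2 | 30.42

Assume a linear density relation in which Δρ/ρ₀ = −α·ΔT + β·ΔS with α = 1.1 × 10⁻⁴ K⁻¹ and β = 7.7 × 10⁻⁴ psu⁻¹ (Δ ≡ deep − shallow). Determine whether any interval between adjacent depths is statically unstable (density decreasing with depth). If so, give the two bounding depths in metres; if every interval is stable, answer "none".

156–222 m

Evaluate Δρ/ρ₀ = −αΔT + βΔS across each adjacent pair:
  53–68 m: −αΔT+βΔS = −(1.1 × 10⁻⁴)(-1.1)+(7.7 × 10⁻⁴)(+1.75) = 1.5 × 10⁻³ → stable
  68–156 m: −αΔT+βΔS = −(1.1 × 10⁻⁴)(+1.3)+(7.7 × 10⁻⁴)(+1.67) = 1.1 × 10⁻³ → stable
  156–222 m: −αΔT+βΔS = −(1.1 × 10⁻⁴)(+0.8)+(7.7 × 10⁻⁴)(-4.21) = -3.3 × 10⁻³ → UNSTABLE
The 156–222 m interval has Δρ < 0: lighter water underlies denser water.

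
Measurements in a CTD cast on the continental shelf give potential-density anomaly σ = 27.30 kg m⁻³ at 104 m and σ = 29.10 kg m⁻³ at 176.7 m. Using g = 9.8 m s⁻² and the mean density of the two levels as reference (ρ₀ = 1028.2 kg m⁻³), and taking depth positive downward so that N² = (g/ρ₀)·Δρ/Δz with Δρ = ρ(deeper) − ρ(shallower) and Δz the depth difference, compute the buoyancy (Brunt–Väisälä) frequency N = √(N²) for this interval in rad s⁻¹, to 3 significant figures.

0.0154 rad s⁻¹

Δρ = 1029.10 − 1027.30 = 1.80 kg m⁻³ over Δz = 176.7 − 104 = 72.7 m.
N² = (9.8/1028.2) × (1.80/72.7) = 2.3599 × 10⁻⁴ s⁻².
N = √(2.3599 × 10⁻⁴) = 0.015362 rad s⁻¹ ≈ 0.0154 rad s⁻¹.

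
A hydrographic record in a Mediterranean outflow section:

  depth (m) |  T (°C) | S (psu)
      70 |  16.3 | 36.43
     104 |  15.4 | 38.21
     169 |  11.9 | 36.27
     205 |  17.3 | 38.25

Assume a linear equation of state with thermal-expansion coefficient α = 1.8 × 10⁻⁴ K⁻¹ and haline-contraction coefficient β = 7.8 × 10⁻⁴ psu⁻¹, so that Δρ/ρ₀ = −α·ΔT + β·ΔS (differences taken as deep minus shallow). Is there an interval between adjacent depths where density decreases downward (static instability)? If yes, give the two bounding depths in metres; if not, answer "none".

Evaluate Δρ/ρ₀ = −αΔT + βΔS across each adjacent pair:
  70–104 m: −αΔT+βΔS = −(1.8 × 10⁻⁴)(-0.9)+(7.8 × 10⁻⁴)(+1.78) = 1.6 × 10⁻³ → stable
  104–169 m: −αΔT+βΔS = −(1.8 × 10⁻⁴)(-3.5)+(7.8 × 10⁻⁴)(-1.94) = -8.8 × 10⁻⁴ → UNSTABLE
  169–205 m: −αΔT+βΔS = −(1.8 × 10⁻⁴)(+5.4)+(7.8 × 10⁻⁴)(+1.98) = 5.7 × 10⁻⁴ → stable
The 104–169 m interval has Δρ < 0: lighter water underlies denser water.

104–169 m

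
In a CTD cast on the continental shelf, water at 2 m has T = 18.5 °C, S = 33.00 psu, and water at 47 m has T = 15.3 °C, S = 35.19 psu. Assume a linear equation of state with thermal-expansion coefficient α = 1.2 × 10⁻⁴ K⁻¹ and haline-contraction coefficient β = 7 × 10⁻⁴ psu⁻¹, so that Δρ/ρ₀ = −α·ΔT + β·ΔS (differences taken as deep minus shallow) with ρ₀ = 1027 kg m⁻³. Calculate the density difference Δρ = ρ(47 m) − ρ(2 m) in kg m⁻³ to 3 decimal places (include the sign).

+1.969 kg m⁻³

ΔT = -3.2 K, ΔS = +2.19 psu (deep − shallow).
Δρ/ρ₀ = −(1.2 × 10⁻⁴)(-3.2) + (7 × 10⁻⁴)(+2.19) = 1.917 × 10⁻³.
Δρ = 1027 × (1.917 × 10⁻³) = +1.969 kg m⁻³.
Positive Δρ: denser below, stable.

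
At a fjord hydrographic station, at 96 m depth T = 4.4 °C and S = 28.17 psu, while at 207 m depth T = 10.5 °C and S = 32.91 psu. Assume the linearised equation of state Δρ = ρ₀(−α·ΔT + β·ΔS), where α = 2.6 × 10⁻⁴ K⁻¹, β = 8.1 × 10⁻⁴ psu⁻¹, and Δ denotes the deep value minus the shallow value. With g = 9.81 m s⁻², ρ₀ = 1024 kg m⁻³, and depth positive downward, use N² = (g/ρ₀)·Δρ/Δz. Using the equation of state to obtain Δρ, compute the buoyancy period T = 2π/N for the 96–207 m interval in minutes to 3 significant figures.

ΔT = +6.1 K, ΔS = +4.74 psu (deep − shallow).
Δρ/ρ₀ = −αΔT + βΔS = -1.586 × 10⁻³ + 3.8394 × 10⁻³ = 2.2534 × 10⁻³, so Δρ ≈ 2.307 kg m⁻³.
N² = (g/ρ₀)·Δρ/Δz = g·(Δρ/ρ₀)/Δz = 9.81 × 2.2534 × 10⁻³ / 111 = 1.9915 × 10⁻⁴ s⁻².
N = √(1.9915 × 10⁻⁴) = 0.014112 rad s⁻¹ → T = 2π/N = 445.24 s = 7.4207 min ≈ 7.42 min.

7.42 min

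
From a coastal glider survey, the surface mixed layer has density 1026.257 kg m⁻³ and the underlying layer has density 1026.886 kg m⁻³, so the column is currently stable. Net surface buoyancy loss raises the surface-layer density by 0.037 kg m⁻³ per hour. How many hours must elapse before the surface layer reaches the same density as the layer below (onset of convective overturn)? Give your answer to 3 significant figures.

17.0 hours

Density deficit of the surface layer: 1026.886 − 1026.257 = 0.629 kg m⁻³.
Required change = 0.629 / 0.037 = 17.0 hours.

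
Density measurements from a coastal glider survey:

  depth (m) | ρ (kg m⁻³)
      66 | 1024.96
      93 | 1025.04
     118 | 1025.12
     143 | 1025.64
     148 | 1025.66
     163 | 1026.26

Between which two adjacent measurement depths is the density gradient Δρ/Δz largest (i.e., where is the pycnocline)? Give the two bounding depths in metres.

Compute the density gradient over each adjacent pair:
  66–93 m: Δρ/Δz = 0.08/27 = 3.0 × 10⁻³ kg m⁻⁴
  93–118 m: Δρ/Δz = 0.08/25 = 3.2 × 10⁻³ kg m⁻⁴
  118–143 m: Δρ/Δz = 0.52/25 = 0.021 kg m⁻⁴
  143–148 m: Δρ/Δz = 0.02/5 = 4.0 × 10⁻³ kg m⁻⁴
  148–163 m: Δρ/Δz = 0.60/15 = 0.040 kg m⁻⁴
The largest gradient is in the 148–163 m interval — the pycnocline.

148–163 m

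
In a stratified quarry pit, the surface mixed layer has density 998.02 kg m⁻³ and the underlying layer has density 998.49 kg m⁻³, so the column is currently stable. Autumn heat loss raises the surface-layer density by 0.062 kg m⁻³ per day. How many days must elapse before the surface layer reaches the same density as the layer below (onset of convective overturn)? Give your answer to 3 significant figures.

Density deficit of the surface layer: 998.49 − 998.02 = 0.47 kg m⁻³.
Required change = 0.47 / 0.062 = 7.58 days.

7.58 days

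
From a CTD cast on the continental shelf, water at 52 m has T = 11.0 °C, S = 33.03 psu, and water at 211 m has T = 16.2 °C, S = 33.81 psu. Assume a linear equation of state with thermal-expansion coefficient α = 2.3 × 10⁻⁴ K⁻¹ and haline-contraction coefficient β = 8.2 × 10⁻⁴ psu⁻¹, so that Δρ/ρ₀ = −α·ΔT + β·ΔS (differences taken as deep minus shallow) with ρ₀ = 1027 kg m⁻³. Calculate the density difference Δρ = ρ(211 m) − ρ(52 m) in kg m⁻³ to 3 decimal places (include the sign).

-0.571 kg m⁻³

ΔT = +5.2 K, ΔS = +0.78 psu (deep − shallow).
Δρ/ρ₀ = −(2.3 × 10⁻⁴)(+5.2) + (8.2 × 10⁻⁴)(+0.78) = -5.564 × 10⁻⁴.
Δρ = 1027 × (-5.564 × 10⁻⁴) = -0.571 kg m⁻³.
Negative Δρ: lighter below, statically unstable.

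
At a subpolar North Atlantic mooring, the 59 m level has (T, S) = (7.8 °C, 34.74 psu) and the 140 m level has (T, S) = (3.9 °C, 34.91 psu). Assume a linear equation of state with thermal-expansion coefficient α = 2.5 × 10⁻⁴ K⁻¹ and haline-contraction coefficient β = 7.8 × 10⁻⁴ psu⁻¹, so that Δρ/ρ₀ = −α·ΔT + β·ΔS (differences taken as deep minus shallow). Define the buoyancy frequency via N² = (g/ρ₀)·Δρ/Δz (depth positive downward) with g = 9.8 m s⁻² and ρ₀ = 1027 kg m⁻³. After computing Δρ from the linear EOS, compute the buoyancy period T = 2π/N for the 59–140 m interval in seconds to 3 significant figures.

ΔT = -3.9 K, ΔS = +0.17 psu (deep − shallow).
Δρ/ρ₀ = −αΔT + βΔS = 9.75 × 10⁻⁴ + 1.326 × 10⁻⁴ = 1.1076 × 10⁻³, so Δρ ≈ 1.138 kg m⁻³.
N² = (g/ρ₀)·Δρ/Δz = g·(Δρ/ρ₀)/Δz = 9.8 × 1.1076 × 10⁻³ / 81 = 1.3401 × 10⁻⁴ s⁻².
N = √(1.3401 × 10⁻⁴) = 0.011576 rad s⁻¹ → T = 2π/N = 542.78 s ≈ 543 s.

543 s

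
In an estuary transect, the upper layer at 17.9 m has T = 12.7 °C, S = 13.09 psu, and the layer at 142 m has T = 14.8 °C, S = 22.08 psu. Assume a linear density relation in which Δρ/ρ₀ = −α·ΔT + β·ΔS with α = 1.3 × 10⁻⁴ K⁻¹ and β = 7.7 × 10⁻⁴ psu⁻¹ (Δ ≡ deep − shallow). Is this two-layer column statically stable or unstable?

stable

ΔT = 14.8 − 12.7 = +2.1 K and ΔS = 22.08 − 13.09 = +8.99 psu (deep − shallow).
−αΔT = -2.73 × 10⁻⁴; βΔS = 6.9223 × 10⁻³; sum Δρ/ρ₀ = 6.6493 × 10⁻³.
Δρ/ρ₀ > 0, so Δρ > 0: deeper water is denser → statically stable.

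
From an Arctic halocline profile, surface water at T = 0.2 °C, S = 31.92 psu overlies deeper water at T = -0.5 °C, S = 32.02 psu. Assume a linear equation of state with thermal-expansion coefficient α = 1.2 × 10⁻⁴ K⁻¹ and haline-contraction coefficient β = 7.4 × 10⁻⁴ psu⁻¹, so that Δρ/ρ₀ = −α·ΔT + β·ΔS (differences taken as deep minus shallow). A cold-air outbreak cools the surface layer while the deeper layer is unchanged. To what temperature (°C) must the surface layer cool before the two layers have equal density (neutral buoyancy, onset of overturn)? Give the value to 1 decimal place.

-1.1 °C

Neutral buoyancy requires Δρ = 0, i.e. −α(T_deep − T_surf′) + β(S_deep − S_surf) = 0.
T_surf′ = T_deep − (β/α)·ΔS = -0.5 − (7.4 × 10⁻⁴/1.2 × 10⁻⁴)·(+0.10) = -1.117 °C.
Cooling required: 0.2 − (-1.117) = 1.317 °C.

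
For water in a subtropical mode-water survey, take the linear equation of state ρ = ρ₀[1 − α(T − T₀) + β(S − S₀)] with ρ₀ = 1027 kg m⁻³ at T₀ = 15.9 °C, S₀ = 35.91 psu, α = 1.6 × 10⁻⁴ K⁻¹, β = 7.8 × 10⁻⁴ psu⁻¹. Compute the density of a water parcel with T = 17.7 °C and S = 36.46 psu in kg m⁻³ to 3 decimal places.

1027.145 kg m⁻³

T − T₀ = +1.8 K, S − S₀ = +0.55 psu.
Bracket = 1 − α·(+1.8) + β·(+0.55) = 1 + (1.41 × 10⁻⁴) = 1.0001410.
ρ = 1027 × 1.0001410 = 1027.145 kg m⁻³.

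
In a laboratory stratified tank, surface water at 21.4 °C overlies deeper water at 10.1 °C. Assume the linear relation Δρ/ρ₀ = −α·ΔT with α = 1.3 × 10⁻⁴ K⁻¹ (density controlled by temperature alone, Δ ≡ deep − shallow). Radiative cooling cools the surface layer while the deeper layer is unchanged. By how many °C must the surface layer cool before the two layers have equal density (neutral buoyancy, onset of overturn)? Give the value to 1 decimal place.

With temperature the only control, equal density requires T_surf′ = T_deep.
T_surf′ = 10.1 °C.
Cooling required: 21.4 − 10.1 = 11.3 °C.

11.3 °C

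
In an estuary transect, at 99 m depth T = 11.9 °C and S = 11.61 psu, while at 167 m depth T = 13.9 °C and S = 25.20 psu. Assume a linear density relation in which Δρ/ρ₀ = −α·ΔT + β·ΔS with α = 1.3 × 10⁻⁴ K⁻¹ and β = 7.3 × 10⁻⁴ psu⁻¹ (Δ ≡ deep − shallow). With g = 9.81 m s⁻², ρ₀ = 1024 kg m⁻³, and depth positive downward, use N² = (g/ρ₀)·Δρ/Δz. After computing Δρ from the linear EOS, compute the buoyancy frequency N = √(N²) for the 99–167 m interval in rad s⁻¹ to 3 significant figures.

ΔT = +2.0 K, ΔS = +13.59 psu (deep − shallow).
Δρ/ρ₀ = −αΔT + βΔS = -2.60 × 10⁻⁴ + 9.9207 × 10⁻³ = 9.6607 × 10⁻³, so Δρ ≈ 9.893 kg m⁻³.
N² = (g/ρ₀)·Δρ/Δz = g·(Δρ/ρ₀)/Δz = 9.81 × 9.6607 × 10⁻³ / 68 = 1.3937 × 10⁻³ s⁻².
N = √(1.3937 × 10⁻³) = 0.037332 rad s⁻¹ ≈ 0.0373 rad s⁻¹.

0.0373 rad s⁻¹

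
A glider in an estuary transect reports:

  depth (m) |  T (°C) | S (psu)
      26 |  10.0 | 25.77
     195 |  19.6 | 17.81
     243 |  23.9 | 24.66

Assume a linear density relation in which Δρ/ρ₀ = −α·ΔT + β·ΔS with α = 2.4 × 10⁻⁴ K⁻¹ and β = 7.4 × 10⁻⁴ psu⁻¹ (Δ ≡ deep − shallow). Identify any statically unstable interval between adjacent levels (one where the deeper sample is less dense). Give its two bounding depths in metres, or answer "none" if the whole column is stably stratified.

Evaluate Δρ/ρ₀ = −αΔT + βΔS across each adjacent pair:
  26–195 m: −αΔT+βΔS = −(2.4 × 10⁻⁴)(+9.6)+(7.4 × 10⁻⁴)(-7.96) = -8.2 × 10⁻³ → UNSTABLE
  195–243 m: −αΔT+βΔS = −(2.4 × 10⁻⁴)(+4.3)+(7.4 × 10⁻⁴)(+6.85) = 4.0 × 10⁻³ → stable
The 26–195 m interval has Δρ < 0: lighter water underlies denser water.

26–195 m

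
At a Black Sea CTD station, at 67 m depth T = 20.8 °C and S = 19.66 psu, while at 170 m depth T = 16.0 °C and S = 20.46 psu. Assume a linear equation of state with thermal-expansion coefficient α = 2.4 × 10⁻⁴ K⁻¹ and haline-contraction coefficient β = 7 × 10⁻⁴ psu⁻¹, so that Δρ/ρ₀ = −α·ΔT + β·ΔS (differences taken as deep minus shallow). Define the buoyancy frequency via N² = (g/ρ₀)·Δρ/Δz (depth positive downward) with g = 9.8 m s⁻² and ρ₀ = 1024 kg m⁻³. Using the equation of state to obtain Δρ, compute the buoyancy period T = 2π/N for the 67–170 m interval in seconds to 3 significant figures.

492 s

ΔT = -4.8 K, ΔS = +0.80 psu (deep − shallow).
Δρ/ρ₀ = −αΔT + βΔS = 1.152 × 10⁻³ + 5.60 × 10⁻⁴ = 1.712 × 10⁻³, so Δρ ≈ 1.753 kg m⁻³.
N² = (g/ρ₀)·Δρ/Δz = g·(Δρ/ρ₀)/Δz = 9.8 × 1.712 × 10⁻³ / 103 = 1.6289 × 10⁻⁴ s⁻².
N = √(1.6289 × 10⁻⁴) = 0.012763 rad s⁻¹ → T = 2π/N = 492.30 s ≈ 492 s.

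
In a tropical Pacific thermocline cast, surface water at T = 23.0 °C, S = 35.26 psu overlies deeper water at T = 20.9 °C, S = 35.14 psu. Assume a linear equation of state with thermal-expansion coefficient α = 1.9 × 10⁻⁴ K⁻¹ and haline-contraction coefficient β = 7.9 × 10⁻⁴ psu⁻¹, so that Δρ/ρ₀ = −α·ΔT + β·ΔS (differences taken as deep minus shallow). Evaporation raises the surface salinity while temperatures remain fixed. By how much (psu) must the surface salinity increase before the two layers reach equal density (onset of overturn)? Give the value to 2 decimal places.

Neutral buoyancy requires −α(T_deep − T_surf) + β(S_deep − S_surf′) = 0.
S_surf′ = S_deep − (α/β)·ΔT = 35.14 − (1.9 × 10⁻⁴/7.9 × 10⁻⁴)·(-2.1) = 35.6451 psu.
Increase required: 35.6451 − 35.26 = 0.3851 psu.

0.39 psu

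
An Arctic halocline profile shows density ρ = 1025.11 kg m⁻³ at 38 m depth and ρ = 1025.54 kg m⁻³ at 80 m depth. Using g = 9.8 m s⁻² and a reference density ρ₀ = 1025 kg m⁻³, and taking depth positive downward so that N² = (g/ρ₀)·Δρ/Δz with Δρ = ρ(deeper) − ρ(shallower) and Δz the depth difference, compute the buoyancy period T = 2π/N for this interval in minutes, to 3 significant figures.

Δρ = 1025.54 − 1025.11 = 0.43 kg m⁻³ over Δz = 80 − 38 = 42 m.
N² = (9.8/1025) × (0.43/42) = 9.7886 × 10⁻⁵ s⁻².
N = √(9.7886 × 10⁻⁵) = 9.8937 × 10⁻³ rad s⁻¹, so T = 2π/N = 635.07 s = 10.585 min ≈ 10.6 min.
A positive N² confirms static stability across the interval.

10.6 min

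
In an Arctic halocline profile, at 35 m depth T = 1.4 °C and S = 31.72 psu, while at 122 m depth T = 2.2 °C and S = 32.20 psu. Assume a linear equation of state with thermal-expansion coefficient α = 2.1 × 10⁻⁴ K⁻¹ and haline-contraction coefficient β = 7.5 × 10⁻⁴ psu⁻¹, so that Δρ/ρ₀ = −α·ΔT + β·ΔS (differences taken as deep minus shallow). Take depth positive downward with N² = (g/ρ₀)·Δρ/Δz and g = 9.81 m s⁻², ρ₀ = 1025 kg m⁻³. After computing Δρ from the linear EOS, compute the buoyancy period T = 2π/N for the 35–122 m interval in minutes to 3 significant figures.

22.5 min

ΔT = +0.8 K, ΔS = +0.48 psu (deep − shallow).
Δρ/ρ₀ = −αΔT + βΔS = -1.68 × 10⁻⁴ + 3.60 × 10⁻⁴ = 1.92 × 10⁻⁴, so Δρ ≈ 0.1968 kg m⁻³.
N² = (g/ρ₀)·Δρ/Δz = g·(Δρ/ρ₀)/Δz = 9.81 × 1.92 × 10⁻⁴ / 87 = 2.1650 × 10⁻⁵ s⁻².
N = √(2.1650 × 10⁻⁵) = 4.6530 × 10⁻³ rad s⁻¹ → T = 2π/N = 1.3504 × 10³ s = 22.507 min ≈ 22.5 min.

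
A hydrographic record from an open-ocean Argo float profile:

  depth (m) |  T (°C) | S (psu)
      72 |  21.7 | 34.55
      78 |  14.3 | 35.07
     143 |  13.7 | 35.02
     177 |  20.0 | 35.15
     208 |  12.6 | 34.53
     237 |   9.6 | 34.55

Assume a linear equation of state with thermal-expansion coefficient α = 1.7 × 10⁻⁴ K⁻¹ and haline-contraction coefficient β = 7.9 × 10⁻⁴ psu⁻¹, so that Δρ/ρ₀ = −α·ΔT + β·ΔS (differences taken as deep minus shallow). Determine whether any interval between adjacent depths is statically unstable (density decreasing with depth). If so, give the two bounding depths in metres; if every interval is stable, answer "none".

143–177 m

Evaluate Δρ/ρ₀ = −αΔT + βΔS across each adjacent pair:
  72–78 m: −αΔT+βΔS = −(1.7 × 10⁻⁴)(-7.4)+(7.9 × 10⁻⁴)(+0.52) = 1.7 × 10⁻³ → stable
  78–143 m: −αΔT+βΔS = −(1.7 × 10⁻⁴)(-0.6)+(7.9 × 10⁻⁴)(-0.05) = 6.3 × 10⁻⁵ → stable
  143–177 m: −αΔT+βΔS = −(1.7 × 10⁻⁴)(+6.3)+(7.9 × 10⁻⁴)(+0.13) = -9.7 × 10⁻⁴ → UNSTABLE
  177–208 m: −αΔT+βΔS = −(1.7 × 10⁻⁴)(-7.4)+(7.9 × 10⁻⁴)(-0.62) = 7.7 × 10⁻⁴ → stable
  208–237 m: −αΔT+βΔS = −(1.7 × 10⁻⁴)(-3.0)+(7.9 × 10⁻⁴)(+0.02) = 5.3 × 10⁻⁴ → stable
The 143–177 m interval has Δρ < 0: lighter water underlies denser water.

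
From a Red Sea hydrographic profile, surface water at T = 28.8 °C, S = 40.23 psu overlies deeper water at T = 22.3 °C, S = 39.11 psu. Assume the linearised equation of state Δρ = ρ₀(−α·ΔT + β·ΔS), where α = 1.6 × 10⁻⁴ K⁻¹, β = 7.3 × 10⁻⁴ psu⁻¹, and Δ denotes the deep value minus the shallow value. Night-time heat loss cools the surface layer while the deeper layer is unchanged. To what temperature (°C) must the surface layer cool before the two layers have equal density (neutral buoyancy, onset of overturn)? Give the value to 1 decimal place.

27.4 °C

Neutral buoyancy requires Δρ = 0, i.e. −α(T_deep − T_surf′) + β(S_deep − S_surf) = 0.
T_surf′ = T_deep − (β/α)·ΔS = 22.3 − (7.3 × 10⁻⁴/1.6 × 10⁻⁴)·(-1.12) = 27.410 °C.
Cooling required: 28.8 − (27.410) = 1.390 °C.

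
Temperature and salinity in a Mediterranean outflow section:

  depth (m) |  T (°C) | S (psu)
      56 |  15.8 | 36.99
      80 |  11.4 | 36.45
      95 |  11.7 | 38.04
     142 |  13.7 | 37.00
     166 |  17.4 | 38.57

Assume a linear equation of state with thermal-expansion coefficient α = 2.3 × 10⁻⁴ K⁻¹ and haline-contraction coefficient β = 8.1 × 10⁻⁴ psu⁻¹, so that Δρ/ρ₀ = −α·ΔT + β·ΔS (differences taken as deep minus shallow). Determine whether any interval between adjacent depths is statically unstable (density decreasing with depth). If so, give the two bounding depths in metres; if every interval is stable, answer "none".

Evaluate Δρ/ρ₀ = −αΔT + βΔS across each adjacent pair:
  56–80 m: −αΔT+βΔS = −(2.3 × 10⁻⁴)(-4.4)+(8.1 × 10⁻⁴)(-0.54) = 5.7 × 10⁻⁴ → stable
  80–95 m: −αΔT+βΔS = −(2.3 × 10⁻⁴)(+0.3)+(8.1 × 10⁻⁴)(+1.59) = 1.2 × 10⁻³ → stable
  95–142 m: −αΔT+βΔS = −(2.3 × 10⁻⁴)(+2.0)+(8.1 × 10⁻⁴)(-1.04) = -1.3 × 10⁻³ → UNSTABLE
  142–166 m: −αΔT+βΔS = −(2.3 × 10⁻⁴)(+3.7)+(8.1 × 10⁻⁴)(+1.57) = 4.2 × 10⁻⁴ → stable
The 95–142 m interval has Δρ < 0: lighter water underlies denser water.

95–142 m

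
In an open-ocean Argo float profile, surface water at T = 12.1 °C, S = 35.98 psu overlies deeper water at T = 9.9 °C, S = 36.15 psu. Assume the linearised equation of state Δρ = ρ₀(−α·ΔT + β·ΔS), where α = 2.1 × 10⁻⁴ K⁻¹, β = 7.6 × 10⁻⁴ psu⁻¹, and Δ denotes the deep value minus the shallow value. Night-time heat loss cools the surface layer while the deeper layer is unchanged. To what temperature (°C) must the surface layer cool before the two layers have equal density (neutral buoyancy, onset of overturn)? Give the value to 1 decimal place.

Neutral buoyancy requires Δρ = 0, i.e. −α(T_deep − T_surf′) + β(S_deep − S_surf) = 0.
T_surf′ = T_deep − (β/α)·ΔS = 9.9 − (7.6 × 10⁻⁴/2.1 × 10⁻⁴)·(+0.17) = 9.285 °C.
Cooling required: 12.1 − (9.285) = 2.815 °C.

9.3 °C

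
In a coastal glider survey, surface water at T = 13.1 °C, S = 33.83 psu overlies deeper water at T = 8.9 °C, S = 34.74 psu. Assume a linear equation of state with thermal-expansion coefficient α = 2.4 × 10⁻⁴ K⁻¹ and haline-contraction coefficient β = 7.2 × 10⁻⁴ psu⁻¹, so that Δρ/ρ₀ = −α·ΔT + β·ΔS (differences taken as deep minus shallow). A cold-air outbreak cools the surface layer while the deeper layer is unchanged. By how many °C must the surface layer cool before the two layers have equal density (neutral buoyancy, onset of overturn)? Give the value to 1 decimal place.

Neutral buoyancy requires Δρ = 0, i.e. −α(T_deep − T_surf′) + β(S_deep − S_surf) = 0.
T_surf′ = T_deep − (β/α)·ΔS = 8.9 − (7.2 × 10⁻⁴/2.4 × 10⁻⁴)·(+0.91) = 6.170 °C.
Cooling required: 13.1 − (6.170) = 6.930 °C.

6.9 °C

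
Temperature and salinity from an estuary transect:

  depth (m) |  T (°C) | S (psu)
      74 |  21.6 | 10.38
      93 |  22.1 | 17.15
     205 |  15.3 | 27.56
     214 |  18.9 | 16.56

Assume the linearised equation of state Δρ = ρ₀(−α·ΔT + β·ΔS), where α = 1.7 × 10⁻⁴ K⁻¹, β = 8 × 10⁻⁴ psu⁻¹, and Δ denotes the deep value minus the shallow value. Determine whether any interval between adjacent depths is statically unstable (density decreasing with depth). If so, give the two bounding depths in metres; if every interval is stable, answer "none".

Evaluate Δρ/ρ₀ = −αΔT + βΔS across each adjacent pair:
  74–93 m: −αΔT+βΔS = −(1.7 × 10⁻⁴)(+0.5)+(8 × 10⁻⁴)(+6.77) = 5.3 × 10⁻³ → stable
  93–205 m: −αΔT+βΔS = −(1.7 × 10⁻⁴)(-6.8)+(8 × 10⁻⁴)(+10.41) = 9.5 × 10⁻³ → stable
  205–214 m: −αΔT+βΔS = −(1.7 × 10⁻⁴)(+3.6)+(8 × 10⁻⁴)(-11.00) = -9.4 × 10⁻³ → UNSTABLE
The 205–214 m interval has Δρ < 0: lighter water underlies denser water.

205–214 m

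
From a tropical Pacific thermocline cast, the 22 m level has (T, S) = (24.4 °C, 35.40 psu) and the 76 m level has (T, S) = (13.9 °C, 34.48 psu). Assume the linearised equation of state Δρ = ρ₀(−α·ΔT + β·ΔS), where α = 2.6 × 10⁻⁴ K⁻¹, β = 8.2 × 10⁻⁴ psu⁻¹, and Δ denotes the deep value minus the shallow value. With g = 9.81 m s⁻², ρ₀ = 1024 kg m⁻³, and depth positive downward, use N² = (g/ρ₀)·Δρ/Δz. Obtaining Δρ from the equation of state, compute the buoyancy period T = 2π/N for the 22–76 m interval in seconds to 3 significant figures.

ΔT = -10.5 K, ΔS = -0.92 psu (deep − shallow).
Δρ/ρ₀ = −αΔT + βΔS = 2.73 × 10⁻³ − 7.544 × 10⁻⁴ = 1.9756 × 10⁻³, so Δρ ≈ 2.023 kg m⁻³.
N² = (g/ρ₀)·Δρ/Δz = g·(Δρ/ρ₀)/Δz = 9.81 × 1.9756 × 10⁻³ / 54 = 3.5890 × 10⁻⁴ s⁻².
N = √(3.5890 × 10⁻⁴) = 0.018945 rad s⁻¹ → T = 2π/N = 331.65 s ≈ 332 s.

332 s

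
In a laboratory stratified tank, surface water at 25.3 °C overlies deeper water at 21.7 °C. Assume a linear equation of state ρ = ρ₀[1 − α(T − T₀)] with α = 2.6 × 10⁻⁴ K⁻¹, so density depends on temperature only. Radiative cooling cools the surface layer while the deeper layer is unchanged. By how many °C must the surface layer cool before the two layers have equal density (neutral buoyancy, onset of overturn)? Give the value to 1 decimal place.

With temperature the only control, equal density requires T_surf′ = T_deep.
T_surf′ = 21.7 °C.
Cooling required: 25.3 − 21.7 = 3.6 °C.

3.6 °C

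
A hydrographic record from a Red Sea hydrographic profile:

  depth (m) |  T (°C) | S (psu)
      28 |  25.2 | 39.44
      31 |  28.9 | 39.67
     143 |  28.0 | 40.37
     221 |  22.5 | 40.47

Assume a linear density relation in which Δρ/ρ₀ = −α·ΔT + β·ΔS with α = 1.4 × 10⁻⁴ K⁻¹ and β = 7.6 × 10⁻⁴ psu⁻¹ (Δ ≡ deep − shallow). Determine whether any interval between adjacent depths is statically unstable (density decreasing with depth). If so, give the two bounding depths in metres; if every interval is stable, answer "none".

28–31 m

Evaluate Δρ/ρ₀ = −αΔT + βΔS across each adjacent pair:
  28–31 m: −αΔT+βΔS = −(1.4 × 10⁻⁴)(+3.7)+(7.6 × 10⁻⁴)(+0.23) = -3.4 × 10⁻⁴ → UNSTABLE
  31–143 m: −αΔT+βΔS = −(1.4 × 10⁻⁴)(-0.9)+(7.6 × 10⁻⁴)(+0.70) = 6.6 × 10⁻⁴ → stable
  143–221 m: −αΔT+βΔS = −(1.4 × 10⁻⁴)(-5.5)+(7.6 × 10⁻⁴)(+0.10) = 8.5 × 10⁻⁴ → stable
The 28–31 m interval has Δρ < 0: lighter water underlies denser water.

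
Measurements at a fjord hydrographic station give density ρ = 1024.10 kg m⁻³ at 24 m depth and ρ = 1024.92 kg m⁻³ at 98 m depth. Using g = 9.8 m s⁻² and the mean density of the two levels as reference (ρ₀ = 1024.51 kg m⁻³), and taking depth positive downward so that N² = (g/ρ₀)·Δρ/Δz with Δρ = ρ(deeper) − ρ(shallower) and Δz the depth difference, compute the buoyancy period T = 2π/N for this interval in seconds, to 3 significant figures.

Δρ = 1024.92 − 1024.10 = 0.82 kg m⁻³ over Δz = 98 − 24 = 74 m.
N² = (9.8/1024.51) × (0.82/74) = 1.0600 × 10⁻⁴ s⁻².
N = √(1.0600 × 10⁻⁴) = 0.010296 rad s⁻¹, so T = 2π/N = 610.25 s ≈ 610 s.

610 s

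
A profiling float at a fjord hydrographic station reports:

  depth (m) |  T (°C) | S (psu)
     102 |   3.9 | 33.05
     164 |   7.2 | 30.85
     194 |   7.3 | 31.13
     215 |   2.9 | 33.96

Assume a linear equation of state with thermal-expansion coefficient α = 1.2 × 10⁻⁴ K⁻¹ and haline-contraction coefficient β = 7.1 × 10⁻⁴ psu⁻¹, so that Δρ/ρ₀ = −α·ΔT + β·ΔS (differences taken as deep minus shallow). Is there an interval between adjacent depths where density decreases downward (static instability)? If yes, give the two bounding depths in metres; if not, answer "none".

102–164 m

Evaluate Δρ/ρ₀ = −αΔT + βΔS across each adjacent pair:
  102–164 m: −αΔT+βΔS = −(1.2 × 10⁻⁴)(+3.3)+(7.1 × 10⁻⁴)(-2.20) = -2.0 × 10⁻³ → UNSTABLE
  164–194 m: −αΔT+βΔS = −(1.2 × 10⁻⁴)(+0.1)+(7.1 × 10⁻⁴)(+0.28) = 1.9 × 10⁻⁴ → stable
  194–215 m: −αΔT+βΔS = −(1.2 × 10⁻⁴)(-4.4)+(7.1 × 10⁻⁴)(+2.83) = 2.5 × 10⁻³ → stable
The 102–164 m interval has Δρ < 0: lighter water underlies denser water.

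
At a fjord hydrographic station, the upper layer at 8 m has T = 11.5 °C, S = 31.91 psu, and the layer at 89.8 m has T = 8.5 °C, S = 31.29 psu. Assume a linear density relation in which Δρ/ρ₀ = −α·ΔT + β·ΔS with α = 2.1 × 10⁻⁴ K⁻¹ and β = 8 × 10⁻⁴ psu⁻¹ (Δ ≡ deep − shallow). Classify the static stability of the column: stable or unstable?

ΔT = 8.5 − 11.5 = -3.0 K and ΔS = 31.29 − 31.91 = -0.62 psu (deep − shallow).
−αΔT = 6.30 × 10⁻⁴; βΔS = -4.96 × 10⁻⁴; sum Δρ/ρ₀ = 1.34 × 10⁻⁴.
Δρ/ρ₀ > 0, so Δρ > 0: deeper water is denser → statically stable.

stable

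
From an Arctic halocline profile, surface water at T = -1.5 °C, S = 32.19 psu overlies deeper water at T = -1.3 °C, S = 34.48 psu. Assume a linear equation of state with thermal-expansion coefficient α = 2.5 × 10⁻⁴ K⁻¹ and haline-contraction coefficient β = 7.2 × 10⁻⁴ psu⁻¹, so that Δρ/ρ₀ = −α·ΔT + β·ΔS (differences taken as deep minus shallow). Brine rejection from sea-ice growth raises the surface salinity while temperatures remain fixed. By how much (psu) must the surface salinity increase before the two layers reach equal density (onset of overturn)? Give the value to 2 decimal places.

Neutral buoyancy requires −α(T_deep − T_surf) + β(S_deep − S_surf′) = 0.
S_surf′ = S_deep − (α/β)·ΔT = 34.48 − (2.5 × 10⁻⁴/7.2 × 10⁻⁴)·(+0.2) = 34.4106 psu.
Increase required: 34.4106 − 32.19 = 2.2206 psu.

2.22 psu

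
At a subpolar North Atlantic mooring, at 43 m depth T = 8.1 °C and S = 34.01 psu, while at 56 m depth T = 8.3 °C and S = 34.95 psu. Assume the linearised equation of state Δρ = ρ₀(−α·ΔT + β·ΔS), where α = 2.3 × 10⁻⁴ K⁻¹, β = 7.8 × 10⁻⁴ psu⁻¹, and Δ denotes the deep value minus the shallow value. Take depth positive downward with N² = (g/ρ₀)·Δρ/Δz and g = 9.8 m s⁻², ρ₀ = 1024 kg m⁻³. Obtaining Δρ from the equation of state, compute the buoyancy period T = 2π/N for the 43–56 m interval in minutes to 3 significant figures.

ΔT = +0.2 K, ΔS = +0.94 psu (deep − shallow).
Δρ/ρ₀ = −αΔT + βΔS = -4.60 × 10⁻⁵ + 7.332 × 10⁻⁴ = 6.872 × 10⁻⁴, so Δρ ≈ 0.7037 kg m⁻³.
N² = (g/ρ₀)·Δρ/Δz = g·(Δρ/ρ₀)/Δz = 9.8 × 6.872 × 10⁻⁴ / 13 = 5.1804 × 10⁻⁴ s⁻².
N = √(5.1804 × 10⁻⁴) = 0.022760 rad s⁻¹ → T = 2π/N = 276.06 s = 4.6010 min ≈ 4.60 min.

4.60 min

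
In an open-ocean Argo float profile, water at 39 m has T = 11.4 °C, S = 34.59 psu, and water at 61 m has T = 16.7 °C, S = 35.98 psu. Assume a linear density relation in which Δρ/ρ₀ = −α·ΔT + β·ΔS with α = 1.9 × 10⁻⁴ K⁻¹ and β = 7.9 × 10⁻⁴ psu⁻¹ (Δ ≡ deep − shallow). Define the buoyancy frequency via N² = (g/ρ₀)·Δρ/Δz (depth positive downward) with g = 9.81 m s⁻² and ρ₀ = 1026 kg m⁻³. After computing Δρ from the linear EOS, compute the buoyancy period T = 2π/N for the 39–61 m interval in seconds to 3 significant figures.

ΔT = +5.3 K, ΔS = +1.39 psu (deep − shallow).
Δρ/ρ₀ = −αΔT + βΔS = -1.007 × 10⁻³ + 1.0981 × 10⁻³ = 9.11 × 10⁻⁵, so Δρ ≈ 0.09347 kg m⁻³.
N² = (g/ρ₀)·Δρ/Δz = g·(Δρ/ρ₀)/Δz = 9.81 × 9.11 × 10⁻⁵ / 22 = 4.0622 × 10⁻⁵ s⁻².
N = √(4.0622 × 10⁻⁵) = 6.3735 × 10⁻³ rad s⁻¹ → T = 2π/N = 985.83 s ≈ 986 s.

986 s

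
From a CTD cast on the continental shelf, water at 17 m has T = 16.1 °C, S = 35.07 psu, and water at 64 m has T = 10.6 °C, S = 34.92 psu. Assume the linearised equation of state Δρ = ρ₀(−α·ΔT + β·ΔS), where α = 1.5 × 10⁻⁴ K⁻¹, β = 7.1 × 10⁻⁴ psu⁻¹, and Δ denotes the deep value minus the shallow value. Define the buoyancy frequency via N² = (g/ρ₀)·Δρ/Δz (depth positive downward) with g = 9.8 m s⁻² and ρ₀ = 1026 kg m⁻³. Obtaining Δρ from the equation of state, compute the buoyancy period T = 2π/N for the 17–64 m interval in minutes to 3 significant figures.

8.56 min

ΔT = -5.5 K, ΔS = -0.15 psu (deep − shallow).
Δρ/ρ₀ = −αΔT + βΔS = 8.25 × 10⁻⁴ − 1.065 × 10⁻⁴ = 7.185 × 10⁻⁴, so Δρ ≈ 0.7372 kg m⁻³.
N² = (g/ρ₀)·Δρ/Δz = g·(Δρ/ρ₀)/Δz = 9.8 × 7.185 × 10⁻⁴ / 47 = 1.4981 × 10⁻⁴ s⁻².
N = √(1.4981 × 10⁻⁴) = 0.012240 rad s⁻¹ → T = 2π/N = 513.33 s = 8.5555 min ≈ 8.56 min.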